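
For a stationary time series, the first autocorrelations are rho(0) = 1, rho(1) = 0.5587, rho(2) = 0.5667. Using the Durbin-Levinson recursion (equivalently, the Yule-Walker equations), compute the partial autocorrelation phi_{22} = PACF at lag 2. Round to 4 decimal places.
\phi_{22} = 0.3701

The PACF at lag k is phi_{kk}, the last component of the solution
to the Yule-Walker system G_k phi = r_k where
  (G_k)_{ij} = rho(|i - j|), (r_k)_i = rho(i), i,j = 1..k.
Equivalently, Durbin-Levinson gives phi_{kk} iteratively:
  phi_{11} = rho(1)
  phi_{kk} = [rho(k) - sum_{j=1..k-1} phi_{k-1,j} rho(k-j)]
            / [1 - sum_{j=1..k-1} phi_{k-1,j} rho(j)],
  phi_{k,j} = phi_{k-1,j} - phi_{kk} phi_{k-1,k-j},  j = 1..k-1.
Step k = 1:
  phi_11 = rho(1) = 0.5587.
Step k = 2:
  phi_22 = [rho(2) - phi_11 rho(1)] / [1 - phi_11 rho(1)] = [0.5667 - (0.5587)(0.5587)] / [1 - (0.5587)(0.5587)]
         = 0.25455431 / 0.68785431 = 0.3701.
Therefore phi_{22} = 0.3701.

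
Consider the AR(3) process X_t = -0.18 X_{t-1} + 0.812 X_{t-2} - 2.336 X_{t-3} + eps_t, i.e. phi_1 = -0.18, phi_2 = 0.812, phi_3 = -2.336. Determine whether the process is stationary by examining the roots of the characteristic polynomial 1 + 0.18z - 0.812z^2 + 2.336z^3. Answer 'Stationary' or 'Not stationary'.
\text{Not stationary}

The AR(p) characteristic polynomial is P(z) = 1 + 0.18z - 0.812z^2 + 2.336z^3.
Stationarity requires all roots to lie outside the unit circle, i.e. |z| > 1 for every root.
Degree 3: look for a simple real root z0 first, then factor out (1 - z/z0) and solve the remaining quadratic.
Testing z0 = -0.625: P(-0.625) = 1 + (0.18)(-0.625) + (-0.812)(-0.625)^2 + (2.336)(-0.625)^3
  = 1 + (-0.1125) + (-0.317188) + (-0.570312) = 0.  So z_0 = -0.625 is a root, |z_0| = 0.625.
Divide out the factor (1 + 1.6 z) = (1 - z/z0) (since 1/z0 = -1.6):
  P(z) = (1 + 1.6 z)(1 + (-1.42) z + (1.46) z^2)
  [check: z-coef -1.42 - (-1.6) = 0.18; z^2-coef 1.46 - (-1.6)(-1.42) = -0.812; z^3-coef -(-1.6)(1.46) = 2.336.]
Remaining roots from the quadratic factor 1 + (-1.42) z + (1.46) z^2:
  Set 1 + (-1.42) z + (1.46) z^2 = 0, i.e. a z^2 + b z + c = 0 with a = 1.46, b = -1.42, c = 1.
  Discriminant D = b^2 - 4ac = (-1.42)^2 - 4*(1.46)*1 = 2.0164 - (5.84) = -3.8236.
  D < 0, so the roots are the complex-conjugate pair z = (-b +/- i sqrt(-D)) / (2a) = 0.4863 +/- 0.6697i.
  For a conjugate pair |z|^2 = z * conj(z) = (product of roots) = c/a = 1/(1.46) = 0.684932, so |z| = sqrt(0.684932) = 0.8276 for both roots.
Moduli of all roots: 0.6250, 0.8276, 0.8276.
All moduli strictly greater than 1? No.
Verdict: Not stationary.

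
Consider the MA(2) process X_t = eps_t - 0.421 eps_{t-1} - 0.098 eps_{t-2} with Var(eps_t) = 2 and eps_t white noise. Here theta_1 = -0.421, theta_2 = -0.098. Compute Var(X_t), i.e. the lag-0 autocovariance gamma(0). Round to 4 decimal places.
\gamma(0) = 2.3737

For an MA(q) process X_t = eps_t + sum_i theta_i eps_{t-i} with
Var(eps_t) = sigma^2, the variance is
  gamma(0) = sigma^2 * (1 + sum_i theta_i^2).
  sum_i theta_i^2 = (-0.421)^2 + (-0.098)^2 = 0.177241 + 0.009604 = 0.186845.
  gamma(0) = 2 * (1 + 0.186845) = 2 * 1.186845 = 2.37369, which rounds to 2.3737.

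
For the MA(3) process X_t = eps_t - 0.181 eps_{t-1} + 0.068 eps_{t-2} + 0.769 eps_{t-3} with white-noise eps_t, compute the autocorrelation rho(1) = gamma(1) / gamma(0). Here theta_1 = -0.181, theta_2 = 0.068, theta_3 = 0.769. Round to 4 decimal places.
\rho(1) = -0.0866

For an MA(q) process with theta_0 = 1, the autocovariance is
  gamma(k) = sigma^2 * sum_{i=0..q-k} theta_i * theta_{i+k},
and rho(k) = gamma(k) / gamma(0). Sigma^2 cancels.
  numerator   = (1)*(-0.181) + (-0.181)*(0.068) + (0.068)*(0.769) = -0.141016.
  denominator = (1)^2 + (-0.181)^2 + (0.068)^2 + (0.769)^2 = 1.628746.
  rho(1) = -0.141016 / 1.628746 = -0.0866.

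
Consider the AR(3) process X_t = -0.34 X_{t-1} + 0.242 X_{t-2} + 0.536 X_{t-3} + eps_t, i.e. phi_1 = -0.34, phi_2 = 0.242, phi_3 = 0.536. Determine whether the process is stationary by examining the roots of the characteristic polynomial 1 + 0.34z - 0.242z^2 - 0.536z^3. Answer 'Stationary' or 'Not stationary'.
\text{Stationary}

The AR(p) characteristic polynomial is P(z) = 1 + 0.34z - 0.242z^2 - 0.536z^3.
Stationarity requires all roots to lie outside the unit circle, i.e. |z| > 1 for every root.
Degree 3: look for a simple real root z0 first, then factor out (1 - z/z0) and solve the remaining quadratic.
Testing z0 = 1.25: P(1.25) = 1 + (0.34)(1.25) + (-0.242)(1.25)^2 + (-0.536)(1.25)^3
  = 1 + (0.425) + (-0.378125) + (-1.046875) = 0.  So z_0 = 1.25 is a root, |z_0| = 1.25.
Divide out the factor (1 - 0.8 z) = (1 - z/z0) (since 1/z0 = 0.8):
  P(z) = (1 - 0.8 z)(1 + (1.14) z + (0.67) z^2)
  [check: z-coef 1.14 - (0.8) = 0.34; z^2-coef 0.67 - (0.8)(1.14) = -0.242; z^3-coef -(0.8)(0.67) = -0.536.]
Remaining roots from the quadratic factor 1 + (1.14) z + (0.67) z^2:
  Set 1 + (1.14) z + (0.67) z^2 = 0, i.e. a z^2 + b z + c = 0 with a = 0.67, b = 1.14, c = 1.
  Discriminant D = b^2 - 4ac = (1.14)^2 - 4*(0.67)*1 = 1.2996 - (2.68) = -1.3804.
  D < 0, so the roots are the complex-conjugate pair z = (-b +/- i sqrt(-D)) / (2a) = -0.8507 +/- 0.8768i.
  For a conjugate pair |z|^2 = z * conj(z) = (product of roots) = c/a = 1/(0.67) = 1.492537, so |z| = sqrt(1.492537) = 1.2217 for both roots.
Moduli of all roots: 1.2500, 1.2217, 1.2217.
All moduli strictly greater than 1? Yes.
Verdict: Stationary.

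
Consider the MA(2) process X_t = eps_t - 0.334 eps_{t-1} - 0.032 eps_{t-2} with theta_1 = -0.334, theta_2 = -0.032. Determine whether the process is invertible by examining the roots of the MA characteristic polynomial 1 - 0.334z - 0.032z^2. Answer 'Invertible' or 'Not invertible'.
\text{Invertible}

The MA(q) characteristic polynomial is P(z) = 1 - 0.334z - 0.032z^2.
Invertibility requires all roots to lie outside the unit circle, i.e. |z| > 1 for every root.
Set 1 + (-0.334) z + (-0.032) z^2 = 0, i.e. a z^2 + b z + c = 0 with a = -0.032, b = -0.334, c = 1.
Discriminant D = b^2 - 4ac = (-0.334)^2 - 4*(-0.032)*1 = 0.111556 - (-0.128) = 0.239556.
D >= 0, so the roots are real: z = (-b +/- sqrt(D)) / (2a) = (0.334 +/- 0.489445) / (-0.064).
  z_1 = (0.334 + 0.489445) / (-0.064) = -12.8663,   |z_1| = 12.8663.
  z_2 = (0.334 - 0.489445) / (-0.064) = 2.4288,   |z_2| = 2.4288.
Moduli of all roots: 12.8663, 2.4288.
All moduli strictly greater than 1? Yes.
Verdict: Invertible.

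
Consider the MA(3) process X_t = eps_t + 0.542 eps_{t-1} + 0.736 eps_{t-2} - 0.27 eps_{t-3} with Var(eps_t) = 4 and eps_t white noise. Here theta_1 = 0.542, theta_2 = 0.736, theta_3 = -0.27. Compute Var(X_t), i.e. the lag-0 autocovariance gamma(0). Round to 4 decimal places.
\gamma(0) = 7.6334

For an MA(q) process X_t = eps_t + sum_i theta_i eps_{t-i} with
Var(eps_t) = sigma^2, the variance is
  gamma(0) = sigma^2 * (1 + sum_i theta_i^2).
  sum_i theta_i^2 = (0.542)^2 + (0.736)^2 + (-0.27)^2 = 0.293764 + 0.541696 + 0.0729 = 0.90836.
  gamma(0) = 4 * (1 + 0.90836) = 4 * 1.90836 = 7.63344, which rounds to 7.6334.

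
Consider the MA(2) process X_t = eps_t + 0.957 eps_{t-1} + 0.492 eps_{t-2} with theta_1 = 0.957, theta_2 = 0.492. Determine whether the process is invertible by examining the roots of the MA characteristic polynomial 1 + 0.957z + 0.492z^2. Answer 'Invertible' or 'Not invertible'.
\text{Invertible}

The MA(q) characteristic polynomial is P(z) = 1 + 0.957z + 0.492z^2.
Invertibility requires all roots to lie outside the unit circle, i.e. |z| > 1 for every root.
Set 1 + (0.957) z + (0.492) z^2 = 0, i.e. a z^2 + b z + c = 0 with a = 0.492, b = 0.957, c = 1.
Discriminant D = b^2 - 4ac = (0.957)^2 - 4*(0.492)*1 = 0.915849 - (1.968) = -1.052151.
D < 0, so the roots are the complex-conjugate pair z = (-b +/- i sqrt(-D)) / (2a) = -0.9726 +/- 1.0424i.
For a conjugate pair |z|^2 = z * conj(z) = (product of roots) = c/a = 1/(0.492) = 2.03252, so |z| = sqrt(2.03252) = 1.4257 for both roots.
Moduli of all roots: 1.4257, 1.4257.
All moduli strictly greater than 1? Yes.
Verdict: Invertible.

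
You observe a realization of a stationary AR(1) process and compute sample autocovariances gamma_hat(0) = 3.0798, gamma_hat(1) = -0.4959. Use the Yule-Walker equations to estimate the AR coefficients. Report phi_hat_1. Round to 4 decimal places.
\hat\phi_{1} = -0.1610

The Yule-Walker equations for an AR(p) process read, in matrix form,
  Gamma_p phi = r_p,   with   (Gamma_p)_{ij} = gamma(|i - j|),
                       (r_p)_i = gamma(i),   i,j = 1..p.
Substitute the sample gammas (Toeplitz matrix and right-hand side of size 1):
  Gamma_p = [[3.0798]]
  r_p     = [-0.4959]
With p = 1 this is the single equation gamma(0) phi_1 = gamma(1):
  phi_hat_1 = gamma(1) / gamma(0) = -0.4959 / 3.0798 = -0.1610.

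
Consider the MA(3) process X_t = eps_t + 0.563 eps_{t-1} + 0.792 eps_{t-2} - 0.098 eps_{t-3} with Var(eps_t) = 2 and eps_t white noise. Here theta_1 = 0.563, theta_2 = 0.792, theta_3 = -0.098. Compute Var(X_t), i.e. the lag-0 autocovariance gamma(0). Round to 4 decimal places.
\gamma(0) = 3.9077

For an MA(q) process X_t = eps_t + sum_i theta_i eps_{t-i} with
Var(eps_t) = sigma^2, the variance is
  gamma(0) = sigma^2 * (1 + sum_i theta_i^2).
  sum_i theta_i^2 = (0.563)^2 + (0.792)^2 + (-0.098)^2 = 0.316969 + 0.627264 + 0.009604 = 0.953837.
  gamma(0) = 2 * (1 + 0.953837) = 2 * 1.953837 = 3.907674, which rounds to 3.9077.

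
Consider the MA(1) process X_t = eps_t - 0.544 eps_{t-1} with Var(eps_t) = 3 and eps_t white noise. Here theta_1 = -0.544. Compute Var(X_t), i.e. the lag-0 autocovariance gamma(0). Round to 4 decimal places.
\gamma(0) = 3.8878

For an MA(q) process X_t = eps_t + sum_i theta_i eps_{t-i} with
Var(eps_t) = sigma^2, the variance is
  gamma(0) = sigma^2 * (1 + sum_i theta_i^2).
  sum_i theta_i^2 = (-0.544)^2 = 0.295936.
  gamma(0) = 3 * (1 + 0.295936) = 3 * 1.295936 = 3.887808, which rounds to 3.8878.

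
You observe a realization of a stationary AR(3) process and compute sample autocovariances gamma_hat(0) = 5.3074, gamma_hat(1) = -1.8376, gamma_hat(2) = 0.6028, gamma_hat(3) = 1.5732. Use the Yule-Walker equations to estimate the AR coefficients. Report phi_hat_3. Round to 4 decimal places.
\hat\phi_{3} = 0.3790

The Yule-Walker equations for an AR(p) process read, in matrix form,
  Gamma_p phi = r_p,   with   (Gamma_p)_{ij} = gamma(|i - j|),
                       (r_p)_i = gamma(i),   i,j = 1..p.
Substitute the sample gammas (Toeplitz matrix and right-hand side of size 3):
  Gamma_p = [[5.3074, -1.8376, 0.6028], [-1.8376, 5.3074, -1.8376], [0.6028, -1.8376, 5.3074]]
  r_p     = [-1.8376, 0.6028, 1.5732]
Written out (R1..R3):
  (R1) 5.3074 phi_1 - 1.8376 phi_2 + 0.6028 phi_3 = -1.8376
  (R2) -1.8376 phi_1 + 5.3074 phi_2 - 1.8376 phi_3 = 0.6028
  (R3) 0.6028 phi_1 - 1.8376 phi_2 + 5.3074 phi_3 = 1.5732
Gaussian elimination:
  R2 <- R2 - (-1.8376/5.3074) R1 = R2 - (-0.346234) R1:  4.671161 phi_2 - 1.62889 phi_3 = -0.033439
  R3 <- R3 - (0.6028/5.3074) R1 = R3 - (0.113577) R1:  -1.62889 phi_2 + 5.238936 phi_3 = 1.78191
  R3 <- R3 - (-1.62889/4.671161) R2 = R3 - (-0.348712) R2:  4.670922 phi_3 = 1.770249
Back-substitution:
  phi_hat_3 = 1.770249 / 4.670922 = 0.378994
  phi_hat_2 = (-0.033439 - (-1.62889)(0.378994)) / 4.671161 = 0.125001
  phi_hat_1 = (-1.8376 - (-1.8376)(0.125001) - (0.6028)(0.378994)) / 5.3074 = -0.345999
So phi_hat = [-0.3460, 0.1250, 0.3790].
Therefore phi_hat_3 = 0.3790.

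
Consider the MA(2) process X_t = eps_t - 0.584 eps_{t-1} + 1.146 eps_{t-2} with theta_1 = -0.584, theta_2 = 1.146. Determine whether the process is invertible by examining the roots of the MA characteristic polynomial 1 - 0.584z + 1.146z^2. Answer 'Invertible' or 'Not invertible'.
\text{Not invertible}

The MA(q) characteristic polynomial is P(z) = 1 - 0.584z + 1.146z^2.
Invertibility requires all roots to lie outside the unit circle, i.e. |z| > 1 for every root.
Set 1 + (-0.584) z + (1.146) z^2 = 0, i.e. a z^2 + b z + c = 0 with a = 1.146, b = -0.584, c = 1.
Discriminant D = b^2 - 4ac = (-0.584)^2 - 4*(1.146)*1 = 0.341056 - (4.584) = -4.242944.
D < 0, so the roots are the complex-conjugate pair z = (-b +/- i sqrt(-D)) / (2a) = 0.2548 +/- 0.8987i.
For a conjugate pair |z|^2 = z * conj(z) = (product of roots) = c/a = 1/(1.146) = 0.8726, so |z| = sqrt(0.8726) = 0.9341 for both roots.
Moduli of all roots: 0.9341, 0.9341.
All moduli strictly greater than 1? No.
Verdict: Not invertible.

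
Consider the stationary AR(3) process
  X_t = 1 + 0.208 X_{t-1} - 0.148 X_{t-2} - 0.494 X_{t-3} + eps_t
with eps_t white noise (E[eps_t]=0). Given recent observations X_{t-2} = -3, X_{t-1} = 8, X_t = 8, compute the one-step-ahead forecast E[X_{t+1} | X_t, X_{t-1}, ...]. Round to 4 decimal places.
E[X_{t+1} \mid \mathcal F_t] = 2.9620

For an AR(p) model X_t = c + sum_i phi_i X_{t-i} + eps_t, the
one-step-ahead conditional mean is
  E[X_{t+1} | X_t, ...] = c + sum_i phi_i X_{t+1-i}.
Substitute known values:
  E[X_{t+1} | ...] = 1 + (0.208) * (8) + (-0.148) * (8) + (-0.494) * (-3)
                   = 2.9620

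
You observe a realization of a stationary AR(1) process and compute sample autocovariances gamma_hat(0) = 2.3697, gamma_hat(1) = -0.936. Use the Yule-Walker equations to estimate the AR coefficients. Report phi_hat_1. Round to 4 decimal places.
\hat\phi_{1} = -0.3950

The Yule-Walker equations for an AR(p) process read, in matrix form,
  Gamma_p phi = r_p,   with   (Gamma_p)_{ij} = gamma(|i - j|),
                       (r_p)_i = gamma(i),   i,j = 1..p.
Substitute the sample gammas (Toeplitz matrix and right-hand side of size 1):
  Gamma_p = [[2.3697]]
  r_p     = [-0.936]
With p = 1 this is the single equation gamma(0) phi_1 = gamma(1):
  phi_hat_1 = gamma(1) / gamma(0) = -0.936 / 2.3697 = -0.3950.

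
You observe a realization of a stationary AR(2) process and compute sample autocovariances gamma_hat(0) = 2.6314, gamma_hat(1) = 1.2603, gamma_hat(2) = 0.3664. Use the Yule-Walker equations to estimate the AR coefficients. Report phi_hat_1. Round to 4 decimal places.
\hat\phi_{1} = 0.5350

The Yule-Walker equations for an AR(p) process read, in matrix form,
  Gamma_p phi = r_p,   with   (Gamma_p)_{ij} = gamma(|i - j|),
                       (r_p)_i = gamma(i),   i,j = 1..p.
Substitute the sample gammas (Toeplitz matrix and right-hand side of size 2):
  Gamma_p = [[2.6314, 1.2603], [1.2603, 2.6314]]
  r_p     = [1.2603, 0.3664]
Written out:
  2.6314 phi_1 + 1.2603 phi_2 = 1.2603
  1.2603 phi_1 + 2.6314 phi_2 = 0.3664
Solve by Cramer's rule:
  det = gamma(0)^2 - gamma(1)^2 = (2.6314)^2 - (1.2603)^2 = 6.92426596 - 1.58835609 = 5.33590987
  phi_hat_1 = [gamma(1) gamma(0) - gamma(1) gamma(2)] / det = [(1.2603)(2.6314) - (1.2603)(0.3664)] / 5.33590987 = 2.8545795 / 5.33590987 = 0.535
  phi_hat_2 = [gamma(0) gamma(2) - gamma(1)^2] / det = [(2.6314)(0.3664) - (1.2603)^2] / 5.33590987 = -0.62421113 / 5.33590987 = -0.117
So phi_hat = [0.5350, -0.1170].
Therefore phi_hat_1 = 0.5350.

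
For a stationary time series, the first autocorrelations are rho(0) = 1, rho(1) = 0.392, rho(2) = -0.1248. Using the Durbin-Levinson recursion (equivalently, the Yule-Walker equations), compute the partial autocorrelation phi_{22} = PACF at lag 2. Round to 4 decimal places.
\phi_{22} = -0.3290

The PACF at lag k is phi_{kk}, the last component of the solution
to the Yule-Walker system G_k phi = r_k where
  (G_k)_{ij} = rho(|i - j|), (r_k)_i = rho(i), i,j = 1..k.
Equivalently, Durbin-Levinson gives phi_{kk} iteratively:
  phi_{11} = rho(1)
  phi_{kk} = [rho(k) - sum_{j=1..k-1} phi_{k-1,j} rho(k-j)]
            / [1 - sum_{j=1..k-1} phi_{k-1,j} rho(j)],
  phi_{k,j} = phi_{k-1,j} - phi_{kk} phi_{k-1,k-j},  j = 1..k-1.
Step k = 1:
  phi_11 = rho(1) = 0.392.
Step k = 2:
  phi_22 = [rho(2) - phi_11 rho(1)] / [1 - phi_11 rho(1)] = [-0.1248 - (0.392)(0.392)] / [1 - (0.392)(0.392)]
         = -0.278464 / 0.846336 = -0.329.
Therefore phi_{22} = -0.3290.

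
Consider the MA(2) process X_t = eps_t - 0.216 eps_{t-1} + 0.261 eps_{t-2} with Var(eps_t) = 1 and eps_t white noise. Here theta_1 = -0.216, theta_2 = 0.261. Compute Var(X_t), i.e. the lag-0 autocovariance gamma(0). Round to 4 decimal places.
\gamma(0) = 1.1148

For an MA(q) process X_t = eps_t + sum_i theta_i eps_{t-i} with
Var(eps_t) = sigma^2, the variance is
  gamma(0) = sigma^2 * (1 + sum_i theta_i^2).
  sum_i theta_i^2 = (-0.216)^2 + (0.261)^2 = 0.046656 + 0.068121 = 0.114777.
  gamma(0) = 1 * (1 + 0.114777) = 1 * 1.114777 = 1.114777, which rounds to 1.1148.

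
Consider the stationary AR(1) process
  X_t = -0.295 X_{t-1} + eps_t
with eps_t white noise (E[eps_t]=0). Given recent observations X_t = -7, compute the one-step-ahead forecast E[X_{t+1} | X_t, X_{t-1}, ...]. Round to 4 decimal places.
E[X_{t+1} \mid \mathcal F_t] = 2.0650

For an AR(p) model X_t = c + sum_i phi_i X_{t-i} + eps_t, the
one-step-ahead conditional mean is
  E[X_{t+1} | X_t, ...] = c + sum_i phi_i X_{t+1-i}.
Substitute known values:
  E[X_{t+1} | ...] = (-0.295) * (-7)
                   = 2.0650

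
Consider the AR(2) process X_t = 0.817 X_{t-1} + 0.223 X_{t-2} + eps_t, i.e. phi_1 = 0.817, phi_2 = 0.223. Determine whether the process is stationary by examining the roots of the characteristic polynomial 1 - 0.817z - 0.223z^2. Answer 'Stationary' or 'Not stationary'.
\text{Not stationary}

The AR(p) characteristic polynomial is P(z) = 1 - 0.817z - 0.223z^2.
Stationarity requires all roots to lie outside the unit circle, i.e. |z| > 1 for every root.
Set 1 + (-0.817) z + (-0.223) z^2 = 0, i.e. a z^2 + b z + c = 0 with a = -0.223, b = -0.817, c = 1.
Discriminant D = b^2 - 4ac = (-0.817)^2 - 4*(-0.223)*1 = 0.667489 - (-0.892) = 1.559489.
D >= 0, so the roots are real: z = (-b +/- sqrt(D)) / (2a) = (0.817 +/- 1.248795) / (-0.446).
  z_1 = (0.817 + 1.248795) / (-0.446) = -4.6318,   |z_1| = 4.6318.
  z_2 = (0.817 - 1.248795) / (-0.446) = 0.9682,   |z_2| = 0.9682.
Moduli of all roots: 4.6318, 0.9682.
All moduli strictly greater than 1? No.
Verdict: Not stationary.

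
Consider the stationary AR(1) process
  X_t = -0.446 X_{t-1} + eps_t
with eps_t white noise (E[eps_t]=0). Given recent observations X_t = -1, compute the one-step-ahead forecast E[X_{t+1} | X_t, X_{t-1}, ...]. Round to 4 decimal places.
E[X_{t+1} \mid \mathcal F_t] = 0.4460

For an AR(p) model X_t = c + sum_i phi_i X_{t-i} + eps_t, the
one-step-ahead conditional mean is
  E[X_{t+1} | X_t, ...] = c + sum_i phi_i X_{t+1-i}.
Substitute known values:
  E[X_{t+1} | ...] = (-0.446) * (-1)
                   = 0.4460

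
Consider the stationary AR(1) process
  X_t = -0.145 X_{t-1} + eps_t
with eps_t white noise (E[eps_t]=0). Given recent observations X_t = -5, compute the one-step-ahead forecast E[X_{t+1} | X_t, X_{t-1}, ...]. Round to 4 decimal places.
E[X_{t+1} \mid \mathcal F_t] = 0.7250

For an AR(p) model X_t = c + sum_i phi_i X_{t-i} + eps_t, the
one-step-ahead conditional mean is
  E[X_{t+1} | X_t, ...] = c + sum_i phi_i X_{t+1-i}.
Substitute known values:
  E[X_{t+1} | ...] = (-0.145) * (-5)
                   = 0.7250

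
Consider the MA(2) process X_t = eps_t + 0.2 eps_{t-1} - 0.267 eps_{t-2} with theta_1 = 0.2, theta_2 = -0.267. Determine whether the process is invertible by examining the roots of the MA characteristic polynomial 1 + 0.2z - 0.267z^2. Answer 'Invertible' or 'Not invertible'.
\text{Invertible}

The MA(q) characteristic polynomial is P(z) = 1 + 0.2z - 0.267z^2.
Invertibility requires all roots to lie outside the unit circle, i.e. |z| > 1 for every root.
Set 1 + (0.2) z + (-0.267) z^2 = 0, i.e. a z^2 + b z + c = 0 with a = -0.267, b = 0.2, c = 1.
Discriminant D = b^2 - 4ac = (0.2)^2 - 4*(-0.267)*1 = 0.04 - (-1.068) = 1.108.
D >= 0, so the roots are real: z = (-b +/- sqrt(D)) / (2a) = (-0.2 +/- 1.052616) / (-0.534).
  z_1 = (-0.2 + 1.052616) / (-0.534) = -1.5967,   |z_1| = 1.5967.
  z_2 = (-0.2 - 1.052616) / (-0.534) = 2.3457,   |z_2| = 2.3457.
Moduli of all roots: 1.5967, 2.3457.
All moduli strictly greater than 1? Yes.
Verdict: Invertible.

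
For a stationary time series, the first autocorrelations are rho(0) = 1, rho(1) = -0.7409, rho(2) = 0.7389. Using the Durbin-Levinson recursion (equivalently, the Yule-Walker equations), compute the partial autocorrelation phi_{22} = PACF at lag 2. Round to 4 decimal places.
\phi_{22} = 0.4212

The PACF at lag k is phi_{kk}, the last component of the solution
to the Yule-Walker system G_k phi = r_k where
  (G_k)_{ij} = rho(|i - j|), (r_k)_i = rho(i), i,j = 1..k.
Equivalently, Durbin-Levinson gives phi_{kk} iteratively:
  phi_{11} = rho(1)
  phi_{kk} = [rho(k) - sum_{j=1..k-1} phi_{k-1,j} rho(k-j)]
            / [1 - sum_{j=1..k-1} phi_{k-1,j} rho(j)],
  phi_{k,j} = phi_{k-1,j} - phi_{kk} phi_{k-1,k-j},  j = 1..k-1.
Step k = 1:
  phi_11 = rho(1) = -0.7409.
Step k = 2:
  phi_22 = [rho(2) - phi_11 rho(1)] / [1 - phi_11 rho(1)] = [0.7389 - (-0.7409)(-0.7409)] / [1 - (-0.7409)(-0.7409)]
         = 0.18996719 / 0.45106719 = 0.4212.
Therefore phi_{22} = 0.4212.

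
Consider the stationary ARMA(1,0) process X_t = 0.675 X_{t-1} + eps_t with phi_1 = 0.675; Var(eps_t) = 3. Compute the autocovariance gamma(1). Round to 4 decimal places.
\gamma(1) = 3.7199

Multiply the model equation by X_{t-k} and take expectations. With theta_0 = psi_0 = 1 and psi_j the MA(infinity) weights, this gives
  gamma(k) - sum_i phi_i gamma(k-i) = c_k,
  c_k = sigma^2 * sum_{j=k..q} theta_j psi_{j-k}   (c_k = 0 for k > q),
using gamma(-m) = gamma(m).
Pure AR (q = 0): c_0 = sigma^2 = 3, c_k = 0 for k >= 1.
Equations for k = 0 and k = 1 (AR order 1):
  gamma(0) = phi_1 gamma(1) + c_0
  gamma(1) = phi_1 gamma(0) + c_1
Substituting the second into the first: gamma(0) (1 - phi_1^2) = c_0 + phi_1 c_1, so
  gamma(0) = c_0 / (1 - phi_1^2) = 3 / (1 - (0.675)^2) = 3 / 0.544375 = 5.510907.
  gamma(1) = phi_1 gamma(0) = (0.675)(5.510907) = 3.719862.
Therefore gamma(1) = 3.7199 (to 4 decimal places).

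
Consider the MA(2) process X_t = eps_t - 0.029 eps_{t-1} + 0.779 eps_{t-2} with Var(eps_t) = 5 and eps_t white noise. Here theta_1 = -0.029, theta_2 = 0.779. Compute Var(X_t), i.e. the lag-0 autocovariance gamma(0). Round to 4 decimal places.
\gamma(0) = 8.0384

For an MA(q) process X_t = eps_t + sum_i theta_i eps_{t-i} with
Var(eps_t) = sigma^2, the variance is
  gamma(0) = sigma^2 * (1 + sum_i theta_i^2).
  sum_i theta_i^2 = (-0.029)^2 + (0.779)^2 = 0.000841 + 0.606841 = 0.607682.
  gamma(0) = 5 * (1 + 0.607682) = 5 * 1.607682 = 8.03841, which rounds to 8.0384.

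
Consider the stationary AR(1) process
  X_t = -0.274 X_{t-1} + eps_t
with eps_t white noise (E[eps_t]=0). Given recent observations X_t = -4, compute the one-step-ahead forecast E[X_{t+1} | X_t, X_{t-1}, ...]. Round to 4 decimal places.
E[X_{t+1} \mid \mathcal F_t] = 1.0960

For an AR(p) model X_t = c + sum_i phi_i X_{t-i} + eps_t, the
one-step-ahead conditional mean is
  E[X_{t+1} | X_t, ...] = c + sum_i phi_i X_{t+1-i}.
Substitute known values:
  E[X_{t+1} | ...] = (-0.274) * (-4)
                   = 1.0960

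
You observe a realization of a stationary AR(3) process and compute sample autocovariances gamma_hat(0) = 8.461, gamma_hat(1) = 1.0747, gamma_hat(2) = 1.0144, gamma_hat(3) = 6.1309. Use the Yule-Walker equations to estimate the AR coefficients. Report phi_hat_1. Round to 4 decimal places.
\hat\phi_{1} = 0.0380

The Yule-Walker equations for an AR(p) process read, in matrix form,
  Gamma_p phi = r_p,   with   (Gamma_p)_{ij} = gamma(|i - j|),
                       (r_p)_i = gamma(i),   i,j = 1..p.
Substitute the sample gammas (Toeplitz matrix and right-hand side of size 3):
  Gamma_p = [[8.461, 1.0747, 1.0144], [1.0747, 8.461, 1.0747], [1.0144, 1.0747, 8.461]]
  r_p     = [1.0747, 1.0144, 6.1309]
Written out (R1..R3):
  (R1) 8.461 phi_1 + 1.0747 phi_2 + 1.0144 phi_3 = 1.0747
  (R2) 1.0747 phi_1 + 8.461 phi_2 + 1.0747 phi_3 = 1.0144
  (R3) 1.0144 phi_1 + 1.0747 phi_2 + 8.461 phi_3 = 6.1309
Gaussian elimination:
  R2 <- R2 - (1.0747/8.461) R1 = R2 - (0.127018) R1:  8.324494 phi_2 + 0.945853 phi_3 = 0.877894
  R3 <- R3 - (1.0144/8.461) R1 = R3 - (0.119891) R1:  0.945853 phi_2 + 8.339382 phi_3 = 6.002053
  R3 <- R3 - (0.945853/8.324494) R2 = R3 - (0.113623) R2:  8.231912 phi_3 = 5.902304
Back-substitution:
  phi_hat_3 = 5.902304 / 8.231912 = 0.717003
  phi_hat_2 = (0.877894 - (0.945853)(0.717003)) / 8.324494 = 0.023991
  phi_hat_1 = (1.0747 - (1.0747)(0.023991) - (1.0144)(0.717003)) / 8.461 = 0.038008
So phi_hat = [0.0380, 0.0240, 0.7170].
Therefore phi_hat_1 = 0.0380.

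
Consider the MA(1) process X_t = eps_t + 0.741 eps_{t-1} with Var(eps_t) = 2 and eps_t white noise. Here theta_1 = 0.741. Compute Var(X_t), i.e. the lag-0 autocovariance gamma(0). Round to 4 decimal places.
\gamma(0) = 3.0982

For an MA(q) process X_t = eps_t + sum_i theta_i eps_{t-i} with
Var(eps_t) = sigma^2, the variance is
  gamma(0) = sigma^2 * (1 + sum_i theta_i^2).
  sum_i theta_i^2 = (0.741)^2 = 0.549081.
  gamma(0) = 2 * (1 + 0.549081) = 2 * 1.549081 = 3.098162, which rounds to 3.0982.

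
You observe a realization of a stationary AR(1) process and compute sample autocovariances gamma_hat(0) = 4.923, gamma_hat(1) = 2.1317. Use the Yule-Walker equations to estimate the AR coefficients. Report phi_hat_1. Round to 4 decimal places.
\hat\phi_{1} = 0.4330

The Yule-Walker equations for an AR(p) process read, in matrix form,
  Gamma_p phi = r_p,   with   (Gamma_p)_{ij} = gamma(|i - j|),
                       (r_p)_i = gamma(i),   i,j = 1..p.
Substitute the sample gammas (Toeplitz matrix and right-hand side of size 1):
  Gamma_p = [[4.923]]
  r_p     = [2.1317]
With p = 1 this is the single equation gamma(0) phi_1 = gamma(1):
  phi_hat_1 = gamma(1) / gamma(0) = 2.1317 / 4.923 = 0.4330.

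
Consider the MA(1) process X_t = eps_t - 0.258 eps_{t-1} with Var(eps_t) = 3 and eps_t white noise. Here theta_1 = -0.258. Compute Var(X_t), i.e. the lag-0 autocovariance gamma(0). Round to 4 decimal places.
\gamma(0) = 3.1997

For an MA(q) process X_t = eps_t + sum_i theta_i eps_{t-i} with
Var(eps_t) = sigma^2, the variance is
  gamma(0) = sigma^2 * (1 + sum_i theta_i^2).
  sum_i theta_i^2 = (-0.258)^2 = 0.066564.
  gamma(0) = 3 * (1 + 0.066564) = 3 * 1.066564 = 3.199692, which rounds to 3.1997.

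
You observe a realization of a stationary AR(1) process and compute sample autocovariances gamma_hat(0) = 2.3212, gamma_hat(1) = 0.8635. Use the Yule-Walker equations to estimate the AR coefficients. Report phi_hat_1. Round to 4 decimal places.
\hat\phi_{1} = 0.3720

The Yule-Walker equations for an AR(p) process read, in matrix form,
  Gamma_p phi = r_p,   with   (Gamma_p)_{ij} = gamma(|i - j|),
                       (r_p)_i = gamma(i),   i,j = 1..p.
Substitute the sample gammas (Toeplitz matrix and right-hand side of size 1):
  Gamma_p = [[2.3212]]
  r_p     = [0.8635]
With p = 1 this is the single equation gamma(0) phi_1 = gamma(1):
  phi_hat_1 = gamma(1) / gamma(0) = 0.8635 / 2.3212 = 0.3720.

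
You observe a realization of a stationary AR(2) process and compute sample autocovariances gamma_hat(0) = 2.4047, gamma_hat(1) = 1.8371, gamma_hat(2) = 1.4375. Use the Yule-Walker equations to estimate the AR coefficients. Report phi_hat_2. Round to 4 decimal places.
\hat\phi_{2} = 0.0340

The Yule-Walker equations for an AR(p) process read, in matrix form,
  Gamma_p phi = r_p,   with   (Gamma_p)_{ij} = gamma(|i - j|),
                       (r_p)_i = gamma(i),   i,j = 1..p.
Substitute the sample gammas (Toeplitz matrix and right-hand side of size 2):
  Gamma_p = [[2.4047, 1.8371], [1.8371, 2.4047]]
  r_p     = [1.8371, 1.4375]
Written out:
  2.4047 phi_1 + 1.8371 phi_2 = 1.8371
  1.8371 phi_1 + 2.4047 phi_2 = 1.4375
Solve by Cramer's rule:
  det = gamma(0)^2 - gamma(1)^2 = (2.4047)^2 - (1.8371)^2 = 5.78258209 - 3.37493641 = 2.40764568
  phi_hat_1 = [gamma(1) gamma(0) - gamma(1) gamma(2)] / det = [(1.8371)(2.4047) - (1.8371)(1.4375)] / 2.40764568 = 1.77684312 / 2.40764568 = 0.738
  phi_hat_2 = [gamma(0) gamma(2) - gamma(1)^2] / det = [(2.4047)(1.4375) - (1.8371)^2] / 2.40764568 = 0.08181984 / 2.40764568 = 0.034
So phi_hat = [0.7380, 0.0340].
Therefore phi_hat_2 = 0.0340.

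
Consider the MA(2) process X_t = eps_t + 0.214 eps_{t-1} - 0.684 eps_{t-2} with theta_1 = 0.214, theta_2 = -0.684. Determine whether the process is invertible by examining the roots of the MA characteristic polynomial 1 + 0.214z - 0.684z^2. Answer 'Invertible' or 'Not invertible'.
\text{Invertible}

The MA(q) characteristic polynomial is P(z) = 1 + 0.214z - 0.684z^2.
Invertibility requires all roots to lie outside the unit circle, i.e. |z| > 1 for every root.
Set 1 + (0.214) z + (-0.684) z^2 = 0, i.e. a z^2 + b z + c = 0 with a = -0.684, b = 0.214, c = 1.
Discriminant D = b^2 - 4ac = (0.214)^2 - 4*(-0.684)*1 = 0.045796 - (-2.736) = 2.781796.
D >= 0, so the roots are real: z = (-b +/- sqrt(D)) / (2a) = (-0.214 +/- 1.667872) / (-1.368).
  z_1 = (-0.214 + 1.667872) / (-1.368) = -1.0628,   |z_1| = 1.0628.
  z_2 = (-0.214 - 1.667872) / (-1.368) = 1.3756,   |z_2| = 1.3756.
Moduli of all roots: 1.0628, 1.3756.
All moduli strictly greater than 1? Yes.
Verdict: Invertible.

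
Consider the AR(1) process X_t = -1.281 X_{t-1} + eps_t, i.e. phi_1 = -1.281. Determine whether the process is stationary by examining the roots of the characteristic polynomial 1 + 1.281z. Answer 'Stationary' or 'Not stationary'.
\text{Not stationary}

The AR(p) characteristic polynomial is P(z) = 1 + 1.281z.
Stationarity requires all roots to lie outside the unit circle, i.e. |z| > 1 for every root.
This is linear in z: 1 + (1.281) z = 0  =>  z = -1/(1.281) = -0.78064,  |z| = 0.78064.
Moduli of all roots: 0.7806.
All moduli strictly greater than 1? No.
Verdict: Not stationary.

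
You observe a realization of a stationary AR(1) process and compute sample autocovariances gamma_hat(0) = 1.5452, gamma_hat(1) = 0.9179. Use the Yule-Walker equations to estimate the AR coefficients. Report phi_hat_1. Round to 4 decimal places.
\hat\phi_{1} = 0.5940

The Yule-Walker equations for an AR(p) process read, in matrix form,
  Gamma_p phi = r_p,   with   (Gamma_p)_{ij} = gamma(|i - j|),
                       (r_p)_i = gamma(i),   i,j = 1..p.
Substitute the sample gammas (Toeplitz matrix and right-hand side of size 1):
  Gamma_p = [[1.5452]]
  r_p     = [0.9179]
With p = 1 this is the single equation gamma(0) phi_1 = gamma(1):
  phi_hat_1 = gamma(1) / gamma(0) = 0.9179 / 1.5452 = 0.5940.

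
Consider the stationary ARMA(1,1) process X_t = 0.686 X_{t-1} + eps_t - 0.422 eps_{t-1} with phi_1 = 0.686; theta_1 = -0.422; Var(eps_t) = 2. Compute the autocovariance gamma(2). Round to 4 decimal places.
\gamma(2) = 0.4861

Multiply the model equation by X_{t-k} and take expectations. With theta_0 = psi_0 = 1 and psi_j the MA(infinity) weights, this gives
  gamma(k) - sum_i phi_i gamma(k-i) = c_k,
  c_k = sigma^2 * sum_{j=k..q} theta_j psi_{j-k}   (c_k = 0 for k > q),
using gamma(-m) = gamma(m).
psi-weights needed (psi_j = theta_j + sum_i phi_i psi_{j-i}):
  psi_1 = theta_1 + phi_1 = -0.422 + (0.686) = 0.264
Right-hand sides:
  c_0 = sigma^2 (1 + theta_1 psi_1) = 2 * (1 + (-0.422)(0.264)) = 2 * 0.888592 = 1.777184
  c_1 = sigma^2 theta_1 = 2 * (-0.422) = -0.844
  c_2 = 0
Equations for k = 0 and k = 1 (AR order 1):
  gamma(0) = phi_1 gamma(1) + c_0
  gamma(1) = phi_1 gamma(0) + c_1
Substituting the second into the first: gamma(0) (1 - phi_1^2) = c_0 + phi_1 c_1, so
  gamma(0) = (c_0 + phi_1 c_1) / (1 - phi_1^2) = (1.777184 + (0.686)(-0.844)) / (1 - (0.686)^2) = 1.1982 / 0.529404 = 2.2633.
  gamma(1) = phi_1 gamma(0) + c_1 = (0.686)(2.2633) + (-0.844) = 0.708624.
For k = 2 (> q): gamma(2) = phi_1 gamma(1) = (0.686)(0.708624) = 0.486116.
Therefore gamma(2) = 0.4861 (to 4 decimal places).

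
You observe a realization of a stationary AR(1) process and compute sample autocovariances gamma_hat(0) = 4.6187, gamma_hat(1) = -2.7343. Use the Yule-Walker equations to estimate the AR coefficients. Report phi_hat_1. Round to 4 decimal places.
\hat\phi_{1} = -0.5920

The Yule-Walker equations for an AR(p) process read, in matrix form,
  Gamma_p phi = r_p,   with   (Gamma_p)_{ij} = gamma(|i - j|),
                       (r_p)_i = gamma(i),   i,j = 1..p.
Substitute the sample gammas (Toeplitz matrix and right-hand side of size 1):
  Gamma_p = [[4.6187]]
  r_p     = [-2.7343]
With p = 1 this is the single equation gamma(0) phi_1 = gamma(1):
  phi_hat_1 = gamma(1) / gamma(0) = -2.7343 / 4.6187 = -0.5920.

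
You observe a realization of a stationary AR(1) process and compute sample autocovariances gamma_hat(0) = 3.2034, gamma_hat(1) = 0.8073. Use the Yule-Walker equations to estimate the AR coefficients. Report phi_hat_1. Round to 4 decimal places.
\hat\phi_{1} = 0.2520

The Yule-Walker equations for an AR(p) process read, in matrix form,
  Gamma_p phi = r_p,   with   (Gamma_p)_{ij} = gamma(|i - j|),
                       (r_p)_i = gamma(i),   i,j = 1..p.
Substitute the sample gammas (Toeplitz matrix and right-hand side of size 1):
  Gamma_p = [[3.2034]]
  r_p     = [0.8073]
With p = 1 this is the single equation gamma(0) phi_1 = gamma(1):
  phi_hat_1 = gamma(1) / gamma(0) = 0.8073 / 3.2034 = 0.2520.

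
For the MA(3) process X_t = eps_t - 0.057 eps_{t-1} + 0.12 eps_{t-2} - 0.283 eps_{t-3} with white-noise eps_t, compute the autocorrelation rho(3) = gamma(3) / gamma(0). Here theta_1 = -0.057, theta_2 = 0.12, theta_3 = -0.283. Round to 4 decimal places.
\rho(3) = -0.2578

For an MA(q) process with theta_0 = 1, the autocovariance is
  gamma(k) = sigma^2 * sum_{i=0..q-k} theta_i * theta_{i+k},
and rho(k) = gamma(k) / gamma(0). Sigma^2 cancels.
  numerator   = (1)*(-0.283) = -0.283.
  denominator = (1)^2 + (-0.057)^2 + (0.12)^2 + (-0.283)^2 = 1.097738.
  rho(3) = -0.283 / 1.097738 = -0.2578.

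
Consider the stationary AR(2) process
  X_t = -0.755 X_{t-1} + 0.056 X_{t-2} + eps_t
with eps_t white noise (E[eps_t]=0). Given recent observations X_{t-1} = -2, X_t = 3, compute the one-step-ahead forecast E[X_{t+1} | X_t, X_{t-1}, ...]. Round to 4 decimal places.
E[X_{t+1} \mid \mathcal F_t] = -2.3770

For an AR(p) model X_t = c + sum_i phi_i X_{t-i} + eps_t, the
one-step-ahead conditional mean is
  E[X_{t+1} | X_t, ...] = c + sum_i phi_i X_{t+1-i}.
Substitute known values:
  E[X_{t+1} | ...] = (-0.755) * (3) + (0.056) * (-2)
                   = -2.3770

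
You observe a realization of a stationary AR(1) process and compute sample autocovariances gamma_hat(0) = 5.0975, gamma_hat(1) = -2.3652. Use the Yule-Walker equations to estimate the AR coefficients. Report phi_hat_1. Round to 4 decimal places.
\hat\phi_{1} = -0.4640

The Yule-Walker equations for an AR(p) process read, in matrix form,
  Gamma_p phi = r_p,   with   (Gamma_p)_{ij} = gamma(|i - j|),
                       (r_p)_i = gamma(i),   i,j = 1..p.
Substitute the sample gammas (Toeplitz matrix and right-hand side of size 1):
  Gamma_p = [[5.0975]]
  r_p     = [-2.3652]
With p = 1 this is the single equation gamma(0) phi_1 = gamma(1):
  phi_hat_1 = gamma(1) / gamma(0) = -2.3652 / 5.0975 = -0.4640.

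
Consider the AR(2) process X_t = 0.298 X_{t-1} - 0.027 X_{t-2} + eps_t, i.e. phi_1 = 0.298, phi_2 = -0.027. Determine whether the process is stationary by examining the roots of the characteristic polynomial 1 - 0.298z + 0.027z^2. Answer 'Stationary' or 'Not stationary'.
\text{Stationary}

The AR(p) characteristic polynomial is P(z) = 1 - 0.298z + 0.027z^2.
Stationarity requires all roots to lie outside the unit circle, i.e. |z| > 1 for every root.
Set 1 + (-0.298) z + (0.027) z^2 = 0, i.e. a z^2 + b z + c = 0 with a = 0.027, b = -0.298, c = 1.
Discriminant D = b^2 - 4ac = (-0.298)^2 - 4*(0.027)*1 = 0.088804 - (0.108) = -0.019196.
D < 0, so the roots are the complex-conjugate pair z = (-b +/- i sqrt(-D)) / (2a) = 5.5185 +/- 2.5657i.
For a conjugate pair |z|^2 = z * conj(z) = (product of roots) = c/a = 1/(0.027) = 37.037037, so |z| = sqrt(37.037037) = 6.0858 for both roots.
Moduli of all roots: 6.0858, 6.0858.
All moduli strictly greater than 1? Yes.
Verdict: Stationary.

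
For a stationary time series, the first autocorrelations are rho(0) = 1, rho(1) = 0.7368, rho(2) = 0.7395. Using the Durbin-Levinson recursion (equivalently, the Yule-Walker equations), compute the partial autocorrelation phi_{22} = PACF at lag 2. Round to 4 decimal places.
\phi_{22} = 0.4301

The PACF at lag k is phi_{kk}, the last component of the solution
to the Yule-Walker system G_k phi = r_k where
  (G_k)_{ij} = rho(|i - j|), (r_k)_i = rho(i), i,j = 1..k.
Equivalently, Durbin-Levinson gives phi_{kk} iteratively:
  phi_{11} = rho(1)
  phi_{kk} = [rho(k) - sum_{j=1..k-1} phi_{k-1,j} rho(k-j)]
            / [1 - sum_{j=1..k-1} phi_{k-1,j} rho(j)],
  phi_{k,j} = phi_{k-1,j} - phi_{kk} phi_{k-1,k-j},  j = 1..k-1.
Step k = 1:
  phi_11 = rho(1) = 0.7368.
Step k = 2:
  phi_22 = [rho(2) - phi_11 rho(1)] / [1 - phi_11 rho(1)] = [0.7395 - (0.7368)(0.7368)] / [1 - (0.7368)(0.7368)]
         = 0.19662576 / 0.45712576 = 0.4301.
Therefore phi_{22} = 0.4301.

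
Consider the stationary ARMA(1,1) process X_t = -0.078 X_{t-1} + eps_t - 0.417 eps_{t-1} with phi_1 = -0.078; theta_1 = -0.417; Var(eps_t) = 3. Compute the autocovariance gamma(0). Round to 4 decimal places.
\gamma(0) = 3.7396

Multiply the model equation by X_{t-k} and take expectations. With theta_0 = psi_0 = 1 and psi_j the MA(infinity) weights, this gives
  gamma(k) - sum_i phi_i gamma(k-i) = c_k,
  c_k = sigma^2 * sum_{j=k..q} theta_j psi_{j-k}   (c_k = 0 for k > q),
using gamma(-m) = gamma(m).
psi-weights needed (psi_j = theta_j + sum_i phi_i psi_{j-i}):
  psi_1 = theta_1 + phi_1 = -0.417 + (-0.078) = -0.495
Right-hand sides:
  c_0 = sigma^2 (1 + theta_1 psi_1) = 3 * (1 + (-0.417)(-0.495)) = 3 * 1.206415 = 3.619245
  c_1 = sigma^2 theta_1 = 3 * (-0.417) = -1.251
  c_2 = 0
Equations for k = 0 and k = 1 (AR order 1):
  gamma(0) = phi_1 gamma(1) + c_0
  gamma(1) = phi_1 gamma(0) + c_1
Substituting the second into the first: gamma(0) (1 - phi_1^2) = c_0 + phi_1 c_1, so
  gamma(0) = (c_0 + phi_1 c_1) / (1 - phi_1^2) = (3.619245 + (-0.078)(-1.251)) / (1 - (-0.078)^2) = 3.716823 / 0.993916 = 3.739575.
Therefore gamma(0) = 3.7396 (to 4 decimal places).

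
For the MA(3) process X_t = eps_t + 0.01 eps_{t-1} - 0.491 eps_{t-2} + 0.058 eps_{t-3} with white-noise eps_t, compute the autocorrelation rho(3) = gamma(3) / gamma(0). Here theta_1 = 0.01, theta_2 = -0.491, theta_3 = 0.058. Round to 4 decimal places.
\rho(3) = 0.0466

For an MA(q) process with theta_0 = 1, the autocovariance is
  gamma(k) = sigma^2 * sum_{i=0..q-k} theta_i * theta_{i+k},
and rho(k) = gamma(k) / gamma(0). Sigma^2 cancels.
  numerator   = (1)*(0.058) = 0.058.
  denominator = (1)^2 + (0.01)^2 + (-0.491)^2 + (0.058)^2 = 1.244545.
  rho(3) = 0.058 / 1.244545 = 0.0466.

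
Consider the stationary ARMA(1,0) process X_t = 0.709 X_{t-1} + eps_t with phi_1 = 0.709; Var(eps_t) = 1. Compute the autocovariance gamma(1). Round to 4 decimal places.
\gamma(1) = 1.4256

Multiply the model equation by X_{t-k} and take expectations. With theta_0 = psi_0 = 1 and psi_j the MA(infinity) weights, this gives
  gamma(k) - sum_i phi_i gamma(k-i) = c_k,
  c_k = sigma^2 * sum_{j=k..q} theta_j psi_{j-k}   (c_k = 0 for k > q),
using gamma(-m) = gamma(m).
Pure AR (q = 0): c_0 = sigma^2 = 1, c_k = 0 for k >= 1.
Equations for k = 0 and k = 1 (AR order 1):
  gamma(0) = phi_1 gamma(1) + c_0
  gamma(1) = phi_1 gamma(0) + c_1
Substituting the second into the first: gamma(0) (1 - phi_1^2) = c_0 + phi_1 c_1, so
  gamma(0) = c_0 / (1 - phi_1^2) = 1 / (1 - (0.709)^2) = 1 / 0.497319 = 2.010782.
  gamma(1) = phi_1 gamma(0) = (0.709)(2.010782) = 1.425644.
Therefore gamma(1) = 1.4256 (to 4 decimal places).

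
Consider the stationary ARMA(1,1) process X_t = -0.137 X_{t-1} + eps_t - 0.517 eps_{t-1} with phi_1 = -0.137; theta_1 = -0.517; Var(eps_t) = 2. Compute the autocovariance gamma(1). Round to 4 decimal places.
\gamma(1) = -1.4274

Multiply the model equation by X_{t-k} and take expectations. With theta_0 = psi_0 = 1 and psi_j the MA(infinity) weights, this gives
  gamma(k) - sum_i phi_i gamma(k-i) = c_k,
  c_k = sigma^2 * sum_{j=k..q} theta_j psi_{j-k}   (c_k = 0 for k > q),
using gamma(-m) = gamma(m).
psi-weights needed (psi_j = theta_j + sum_i phi_i psi_{j-i}):
  psi_1 = theta_1 + phi_1 = -0.517 + (-0.137) = -0.654
Right-hand sides:
  c_0 = sigma^2 (1 + theta_1 psi_1) = 2 * (1 + (-0.517)(-0.654)) = 2 * 1.338118 = 2.676236
  c_1 = sigma^2 theta_1 = 2 * (-0.517) = -1.034
  c_2 = 0
Equations for k = 0 and k = 1 (AR order 1):
  gamma(0) = phi_1 gamma(1) + c_0
  gamma(1) = phi_1 gamma(0) + c_1
Substituting the second into the first: gamma(0) (1 - phi_1^2) = c_0 + phi_1 c_1, so
  gamma(0) = (c_0 + phi_1 c_1) / (1 - phi_1^2) = (2.676236 + (-0.137)(-1.034)) / (1 - (-0.137)^2) = 2.817894 / 0.981231 = 2.871795.
  gamma(1) = phi_1 gamma(0) + c_1 = (-0.137)(2.871795) + (-1.034) = -1.427436.
Therefore gamma(1) = -1.4274 (to 4 decimal places).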